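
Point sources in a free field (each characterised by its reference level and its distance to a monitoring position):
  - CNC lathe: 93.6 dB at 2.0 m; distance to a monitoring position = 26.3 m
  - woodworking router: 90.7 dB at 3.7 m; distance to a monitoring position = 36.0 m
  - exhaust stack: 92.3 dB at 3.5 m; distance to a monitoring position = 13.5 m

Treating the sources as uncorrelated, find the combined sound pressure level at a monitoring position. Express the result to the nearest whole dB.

81 dB

First find each source's level at the receiver (point-source: −20·log₁₀(r/r_ref)), then combine on an intensity basis.
CNC lathe: 93.6 − 20·log₁₀(26.3/2.0) = 93.6 − 22.38 = 71.22 dB.
woodworking router: 90.7 − 20·log₁₀(36.0/3.7) = 90.7 − 19.76 = 70.94 dB.
exhaust stack: 92.3 − 20·log₁₀(13.5/3.5) = 92.3 − 11.73 = 80.57 dB.
Σ 10^(L/10) = 1.398e+08 → L_total = 10·log₁₀(1.398e+08) = 81.46 dB.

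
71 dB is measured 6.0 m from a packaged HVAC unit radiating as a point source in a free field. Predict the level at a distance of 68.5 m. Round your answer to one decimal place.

49.8 dB

Point-source attenuation: ΔL = 20·log₁₀(r₂/r₁) = 20·log₁₀(68.5/6.0) = 21.151 dB.
L₂ = 71 − 20·log₁₀(68.5/6.0) = 71 − 21.151 = 49.85 dB.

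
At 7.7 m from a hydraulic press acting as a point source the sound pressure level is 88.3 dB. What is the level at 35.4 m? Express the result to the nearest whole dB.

For a point source, L₂ = L₁ − 20·log₁₀(r₂/r₁).
L₂ = 88.3 − 20·log₁₀(35.4/7.7) = 88.3 − 13.250 = 75.05 dB.

75 dB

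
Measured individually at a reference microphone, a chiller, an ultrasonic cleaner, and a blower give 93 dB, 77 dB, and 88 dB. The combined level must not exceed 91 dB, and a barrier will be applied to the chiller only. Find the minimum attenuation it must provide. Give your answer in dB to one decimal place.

Fixed contribution from the other sources: Σ 10^(L/10) = 10^(77/10) + 10^(88/10) = 6.811e+08 (88.33 dB).
To meet 91 dB overall, the treated chiller may contribute at most 10^(91/10) − 6.811e+08 = 5.778e+08, i.e. 87.62 dB.
So the chiller must be reduced from 93 to 87.62 dB: IL = 5.38 dB.

5.4 dB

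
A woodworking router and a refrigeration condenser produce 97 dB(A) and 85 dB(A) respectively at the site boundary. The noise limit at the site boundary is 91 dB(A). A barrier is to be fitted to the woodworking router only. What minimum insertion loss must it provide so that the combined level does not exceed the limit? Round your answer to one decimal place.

7.3 dB

Fixed contribution from the other source: Σ 10^(L/10) = 10^(85/10) = 3.162e+08 (85.00 dB(A)).
To meet 91 dB(A) overall, the treated woodworking router may contribute at most 10^(91/10) − 3.162e+08 = 9.427e+08, i.e. 89.74 dB(A).
So the woodworking router must be reduced from 97 to 89.74 dB(A): IL = 7.26 dB.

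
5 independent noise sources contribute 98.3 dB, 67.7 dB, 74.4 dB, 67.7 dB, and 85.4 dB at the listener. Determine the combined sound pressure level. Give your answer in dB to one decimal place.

98.5 dB

For uncorrelated sources the intensities add, so convert each level to linear form, sum, and take 10·log₁₀ of the total.
Σ 10^(L/10) = 10^(98.3/10) + 10^(67.7/10) + 10^(74.4/10) + 10^(67.7/10) + 10^(85.4/10) = 7.147e+09.
L_total = 10·log₁₀(7.147e+09) = 98.54 dB.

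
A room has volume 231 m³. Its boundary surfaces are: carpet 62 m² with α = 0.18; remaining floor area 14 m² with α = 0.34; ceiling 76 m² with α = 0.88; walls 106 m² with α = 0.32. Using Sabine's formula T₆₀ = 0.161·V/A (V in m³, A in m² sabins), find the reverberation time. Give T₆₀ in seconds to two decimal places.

0.32 s

Summing Sᵢαᵢ: 62·0.18 + 14·0.34 + 76·0.88 + 106·0.32 = 116.72 m².
T₆₀ = 0.161 × 231 / 116.72 = 0.319 s.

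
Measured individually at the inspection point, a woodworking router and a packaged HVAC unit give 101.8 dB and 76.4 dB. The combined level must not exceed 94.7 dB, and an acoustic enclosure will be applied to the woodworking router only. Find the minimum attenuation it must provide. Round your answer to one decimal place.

7.2 dB

The untreated sources together contribute 10^(76.4/10) = 4.365e+07, i.e. 76.40 dB.
To meet 94.7 dB overall, the treated woodworking router may contribute at most 10^(94.7/10) − 4.365e+07 = 2.908e+09, i.e. 94.64 dB.
Required insertion loss = 101.8 − 94.64 = 7.16 dB.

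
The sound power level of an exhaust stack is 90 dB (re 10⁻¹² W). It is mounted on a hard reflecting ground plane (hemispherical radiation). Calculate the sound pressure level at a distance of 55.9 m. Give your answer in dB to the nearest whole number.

47 dB

The power spreads over a hemisphere of area 2π·r², so L_p = L_w − 10·log₁₀(2π·r²).
2π·r² = 1.963e+04 m², 10·log₁₀ of that is 42.930 dB.
L_p = 90 − 42.930 = 47.07 dB.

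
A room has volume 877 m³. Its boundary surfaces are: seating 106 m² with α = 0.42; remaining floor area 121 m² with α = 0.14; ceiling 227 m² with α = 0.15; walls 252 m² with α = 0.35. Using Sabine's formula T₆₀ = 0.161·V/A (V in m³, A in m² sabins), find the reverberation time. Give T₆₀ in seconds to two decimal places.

A = Σ Sᵢαᵢ = 106·0.42 + 121·0.14 + 227·0.15 + 252·0.35 = 183.71 m².
T₆₀ = 0.161·V/A = 0.161·877/183.71 = 0.769 s.

0.77 s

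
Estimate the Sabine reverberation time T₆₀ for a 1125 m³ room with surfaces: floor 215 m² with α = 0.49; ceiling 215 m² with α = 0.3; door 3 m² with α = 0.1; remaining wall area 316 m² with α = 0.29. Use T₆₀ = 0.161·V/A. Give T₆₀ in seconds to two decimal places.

0.69 s

A = Σ Sᵢαᵢ = 215·0.49 + 215·0.3 + 3·0.1 + 316·0.29 = 261.79 m².
T₆₀ = 0.161 × 1125 / 261.79 = 0.692 s.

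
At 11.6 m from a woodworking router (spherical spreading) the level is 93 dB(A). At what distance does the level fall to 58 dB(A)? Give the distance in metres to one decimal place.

652.3 m

For a point source L₁ − L₂ = 20·log₁₀(r₂/r₁), so r₂ = r₁·10^((L₁−L₂)/20).
r₂ = 11.6·10^((93−58)/20) = 11.6·10^(35.0/20) = 652.32 m.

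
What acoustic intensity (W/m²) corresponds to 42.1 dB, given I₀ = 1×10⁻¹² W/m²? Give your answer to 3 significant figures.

1.62e-08 W/m²

I = I₀·10^(L/10) = 10⁻¹² × 10^(42.1/10) = 10^(-7.790).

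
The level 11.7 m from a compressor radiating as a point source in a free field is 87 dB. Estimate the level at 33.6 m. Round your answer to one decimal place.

77.8 dB

For a point source, L₂ = L₁ − 20·log₁₀(r₂/r₁).
L₂ = 87 − 20·log₁₀(33.6/11.7) = 87 − 9.163 = 77.84 dB.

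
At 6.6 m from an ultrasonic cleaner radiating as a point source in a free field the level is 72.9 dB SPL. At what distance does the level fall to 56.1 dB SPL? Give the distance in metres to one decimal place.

For a point source L₁ − L₂ = 20·log₁₀(r₂/r₁), so r₂ = r₁·10^((L₁−L₂)/20).
r₂ = 6.6·10^((72.9−56.1)/20) = 6.6·10^(16.8/20) = 45.66 m.

45.7 m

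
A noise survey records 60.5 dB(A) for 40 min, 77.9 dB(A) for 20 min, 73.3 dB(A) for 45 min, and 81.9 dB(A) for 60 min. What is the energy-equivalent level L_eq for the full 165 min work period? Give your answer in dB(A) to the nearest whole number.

Weight each interval's intensity by its duration and average over T = 165 min:
Σ tᵢ·10^(Lᵢ/10) = 40·10^(60.5/10) + 20·10^(77.9/10) + 45·10^(73.3/10) + 60·10^(81.9/10) = 1.153e+10.
L_eq = 10·log₁₀(1.153e+10/165) = 78.44 dB(A).

78 dB(A)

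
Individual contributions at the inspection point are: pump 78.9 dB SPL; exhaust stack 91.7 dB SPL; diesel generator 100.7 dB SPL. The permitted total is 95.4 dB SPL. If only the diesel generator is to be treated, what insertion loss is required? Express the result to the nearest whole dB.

8 dB

Everything except the diesel generator sums to 10^(78.9/10) + 10^(91.7/10) = 1.557e+09 in linear terms, 91.92 dB SPL.
To meet 95.4 dB SPL overall, the treated diesel generator may contribute at most 10^(95.4/10) − 1.557e+09 = 1.911e+09, i.e. 92.81 dB SPL.
Required insertion loss = 100.7 − 92.81 = 7.89 dB.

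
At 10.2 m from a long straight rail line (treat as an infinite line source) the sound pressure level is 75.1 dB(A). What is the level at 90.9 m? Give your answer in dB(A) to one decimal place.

Line-source attenuation: ΔL = 10·log₁₀(r₂/r₁) = 10·log₁₀(90.9/10.2) = 9.500 dB.
L₂ = 75.1 − 10·log₁₀(90.9/10.2) = 75.1 − 9.500 = 65.60 dB(A).

65.6 dB(A)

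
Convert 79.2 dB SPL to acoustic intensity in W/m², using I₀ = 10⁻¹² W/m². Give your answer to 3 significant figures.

8.32e-05 W/m²

I = I₀·10^(L/10) = 10⁻¹² × 10^(79.2/10) = 10^(-4.080).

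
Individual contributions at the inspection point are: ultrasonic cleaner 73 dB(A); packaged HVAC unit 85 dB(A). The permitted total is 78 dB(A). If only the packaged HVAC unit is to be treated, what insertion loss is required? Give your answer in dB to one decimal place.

8.7 dB

Everything except the packaged HVAC unit sums to 10^(73/10) = 1.995e+07 in linear terms, 73.00 dB(A).
The limit corresponds to 10^(78/10) = 6.310e+07; subtracting the fixed part leaves 4.314e+07 for the packaged HVAC unit, i.e. 76.35 dB(A).
Required insertion loss = 85 − 76.35 = 8.65 dB.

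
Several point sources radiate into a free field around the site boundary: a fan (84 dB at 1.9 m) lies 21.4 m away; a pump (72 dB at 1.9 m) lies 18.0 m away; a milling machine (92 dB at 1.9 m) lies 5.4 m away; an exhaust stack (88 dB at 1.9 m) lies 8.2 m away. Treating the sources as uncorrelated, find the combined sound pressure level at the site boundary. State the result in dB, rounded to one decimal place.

83.7 dB

Apply inverse-square spreading to bring every level to the receiver, then sum 10^(L/10).
fan: 84 − 20·log₁₀(21.4/1.9) = 84 − 21.03 = 62.97 dB.
pump: 72 − 20·log₁₀(18.0/1.9) = 72 − 19.53 = 52.47 dB.
milling machine: 92 − 20·log₁₀(5.4/1.9) = 92 − 9.07 = 82.93 dB.
exhaust stack: 88 − 20·log₁₀(8.2/1.9) = 88 − 12.70 = 75.30 dB.
Σ 10^(L/10) = 2.322e+08 → L_total = 10·log₁₀(2.322e+08) = 83.66 dB.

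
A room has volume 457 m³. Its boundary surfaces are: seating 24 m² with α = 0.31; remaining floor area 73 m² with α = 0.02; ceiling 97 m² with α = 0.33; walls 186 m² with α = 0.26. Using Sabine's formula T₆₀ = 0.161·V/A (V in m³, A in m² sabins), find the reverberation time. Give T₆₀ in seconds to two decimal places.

0.82 s

A = Σ Sᵢαᵢ = 24·0.31 + 73·0.02 + 97·0.33 + 186·0.26 = 89.27 m².
T₆₀ = 0.161 × 457 / 89.27 = 0.824 s.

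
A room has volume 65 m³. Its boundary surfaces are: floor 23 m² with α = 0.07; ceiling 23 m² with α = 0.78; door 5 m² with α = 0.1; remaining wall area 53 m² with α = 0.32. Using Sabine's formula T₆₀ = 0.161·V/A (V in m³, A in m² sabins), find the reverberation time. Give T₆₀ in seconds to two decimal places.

Total absorption A = 23·0.07 + 23·0.78 + 5·0.1 + 53·0.32 = 37.01 m² sabins.
T₆₀ = 0.161·V/A = 0.161·65/37.01 = 0.283 s.

0.28 s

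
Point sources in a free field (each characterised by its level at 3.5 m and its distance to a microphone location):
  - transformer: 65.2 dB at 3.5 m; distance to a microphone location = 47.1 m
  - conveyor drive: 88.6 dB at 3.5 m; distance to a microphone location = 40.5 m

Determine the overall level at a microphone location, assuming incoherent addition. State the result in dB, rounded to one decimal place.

Apply inverse-square spreading to bring every level to the receiver, then sum 10^(L/10).
transformer: 65.2 − 20·log₁₀(47.1/3.5) = 65.2 − 22.58 = 42.62 dB.
conveyor drive: 88.6 − 20·log₁₀(40.5/3.5) = 88.6 − 21.27 = 67.33 dB.
Σ 10^(L/10) = 5.429e+06 → L_total = 10·log₁₀(5.429e+06) = 67.35 dB.

67.3 dB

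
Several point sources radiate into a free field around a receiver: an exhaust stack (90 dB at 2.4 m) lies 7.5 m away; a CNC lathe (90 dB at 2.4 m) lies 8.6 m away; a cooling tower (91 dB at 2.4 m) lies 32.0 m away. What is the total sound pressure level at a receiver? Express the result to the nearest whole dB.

Propagate each source to the receiver with L = L_ref − 20·log₁₀(r/r_ref), then add intensities.
exhaust stack: 90 − 20·log₁₀(7.5/2.4) = 90 − 9.90 = 80.10 dB.
CNC lathe: 90 − 20·log₁₀(8.6/2.4) = 90 − 11.09 = 78.91 dB.
cooling tower: 91 − 20·log₁₀(32.0/2.4) = 91 − 22.50 = 68.50 dB.
Σ 10^(L/10) = 1.874e+08 → L_total = 10·log₁₀(1.874e+08) = 82.73 dB.

83 dB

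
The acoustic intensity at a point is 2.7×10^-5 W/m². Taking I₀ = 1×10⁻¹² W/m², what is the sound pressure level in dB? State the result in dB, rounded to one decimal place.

L = 10·log₁₀(I/I₀) = 10·log₁₀(2.7×10^-5/10⁻¹²) = 10·log₁₀(2.7×10^7).
L = 10·(0.4314 + 7) = 74.31 dB.

74.3 dB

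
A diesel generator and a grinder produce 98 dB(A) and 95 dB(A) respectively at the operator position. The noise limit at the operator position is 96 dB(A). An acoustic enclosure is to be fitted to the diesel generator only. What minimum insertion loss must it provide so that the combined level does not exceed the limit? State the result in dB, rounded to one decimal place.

8.9 dB

Everything except the diesel generator sums to 10^(95/10) = 3.162e+09 in linear terms, 95.00 dB(A).
To meet 96 dB(A) overall, the treated diesel generator may contribute at most 10^(96/10) − 3.162e+09 = 8.188e+08, i.e. 89.13 dB(A).
Required insertion loss = 98 − 89.13 = 8.87 dB.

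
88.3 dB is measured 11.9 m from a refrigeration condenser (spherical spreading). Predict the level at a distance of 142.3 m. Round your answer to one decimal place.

Point-source attenuation: ΔL = 20·log₁₀(r₂/r₁) = 20·log₁₀(142.3/11.9) = 21.553 dB.
L₂ = 88.3 − 20·log₁₀(142.3/11.9) = 88.3 − 21.553 = 66.75 dB.

66.7 dB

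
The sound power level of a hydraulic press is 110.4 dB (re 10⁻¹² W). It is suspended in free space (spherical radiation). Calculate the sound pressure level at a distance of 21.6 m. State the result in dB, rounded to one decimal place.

72.7 dB

L_p = L_w − 10·log₁₀(4π·r²) with r = 21.6 m.
4π·r² = 5863 m², 10·log₁₀ of that is 37.681 dB.
L_p = 110.4 − 37.681 = 72.72 dB.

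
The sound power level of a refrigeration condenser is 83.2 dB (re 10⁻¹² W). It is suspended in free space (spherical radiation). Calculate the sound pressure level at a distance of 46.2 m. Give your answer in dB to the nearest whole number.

39 dB

The power spreads over a sphere of area 4π·r², so L_p = L_w − 10·log₁₀(4π·r²).
4π·r² = 2.682e+04 m², 10·log₁₀ of that is 44.285 dB.
L_p = 83.2 − 44.285 = 38.92 dB.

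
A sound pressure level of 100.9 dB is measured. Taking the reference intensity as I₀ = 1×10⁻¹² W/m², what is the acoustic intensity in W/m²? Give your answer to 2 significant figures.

0.012 W/m²

L = 10·log₁₀(I/I₀) ⇒ I = I₀·10^(L/10) = 10⁻¹² × 10^10.09.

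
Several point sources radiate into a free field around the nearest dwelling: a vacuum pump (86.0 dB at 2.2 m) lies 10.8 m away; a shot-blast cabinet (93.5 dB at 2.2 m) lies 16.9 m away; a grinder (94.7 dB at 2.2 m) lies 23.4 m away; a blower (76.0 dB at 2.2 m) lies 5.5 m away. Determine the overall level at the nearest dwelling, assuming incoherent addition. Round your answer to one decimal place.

79.4 dB

Propagate each source to the receiver with L = L_ref − 20·log₁₀(r/r_ref), then add intensities.
vacuum pump: 86.0 − 20·log₁₀(10.8/2.2) = 86.0 − 13.82 = 72.18 dB.
shot-blast cabinet: 93.5 − 20·log₁₀(16.9/2.2) = 93.5 − 17.71 = 75.79 dB.
grinder: 94.7 − 20·log₁₀(23.4/2.2) = 94.7 − 20.54 = 74.16 dB.
blower: 76.0 − 20·log₁₀(5.5/2.2) = 76.0 − 7.96 = 68.04 dB.
Σ 10^(L/10) = 8.691e+07 → L_total = 10·log₁₀(8.691e+07) = 79.39 dB.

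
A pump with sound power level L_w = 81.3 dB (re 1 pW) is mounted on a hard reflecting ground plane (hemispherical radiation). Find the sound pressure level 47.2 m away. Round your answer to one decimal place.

Free-field hemispherical radiation: L_p = L_w − 10·log₁₀(2π·r²), r = 47.2 m.
2π·r² = 1.4e+04 m², 10·log₁₀ of that is 41.461 dB.
L_p = 81.3 − 41.461 = 39.84 dB.

39.8 dB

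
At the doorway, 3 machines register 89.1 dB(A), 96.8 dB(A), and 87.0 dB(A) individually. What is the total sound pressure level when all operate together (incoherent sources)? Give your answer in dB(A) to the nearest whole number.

Incoherent sources combine by intensity addition: L_total = 10·log₁₀(Σ 10^(L_i/10)).
Σ 10^(L/10) = 10^(89.1/10) + 10^(96.8/10) + 10^(87.0/10) = 6.100e+09.
L_total = 10·log₁₀(6.100e+09) = 97.85 dB(A).

98 dB(A)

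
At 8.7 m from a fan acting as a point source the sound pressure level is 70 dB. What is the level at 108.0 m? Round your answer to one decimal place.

Spherical spreading from a point source gives a 20·log₁₀(r₂/r₁) drop.
L₂ = 70 − 20·log₁₀(108.0/8.7) = 70 − 21.878 = 48.12 dB.

48.1 dB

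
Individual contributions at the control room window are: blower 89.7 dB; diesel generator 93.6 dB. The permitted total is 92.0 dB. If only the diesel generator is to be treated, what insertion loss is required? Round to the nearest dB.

The untreated sources together contribute 10^(89.7/10) = 9.333e+08, i.e. 89.70 dB.
To meet 92.0 dB overall, the treated diesel generator may contribute at most 10^(92.0/10) − 9.333e+08 = 6.516e+08, i.e. 88.14 dB.
So the diesel generator must be reduced from 93.6 to 88.14 dB: IL = 5.46 dB.

5 dB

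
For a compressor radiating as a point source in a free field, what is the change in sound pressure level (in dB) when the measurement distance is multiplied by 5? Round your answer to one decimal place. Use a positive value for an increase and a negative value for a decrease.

A point source loses 6 dB per doubling of distance; generally ΔL = −20·log₁₀(r₂/r₁).
ΔL = −20·log₁₀(5) = -13.98 dB.

-14.0 dB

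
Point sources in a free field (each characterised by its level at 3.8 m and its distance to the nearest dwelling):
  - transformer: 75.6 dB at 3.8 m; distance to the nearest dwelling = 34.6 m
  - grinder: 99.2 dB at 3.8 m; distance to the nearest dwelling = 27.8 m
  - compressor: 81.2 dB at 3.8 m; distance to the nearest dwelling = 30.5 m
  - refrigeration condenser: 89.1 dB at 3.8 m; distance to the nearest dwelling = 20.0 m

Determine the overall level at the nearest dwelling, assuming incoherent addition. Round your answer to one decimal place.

82.7 dB

Apply inverse-square spreading to bring every level to the receiver, then sum 10^(L/10).
transformer: 75.6 − 20·log₁₀(34.6/3.8) = 75.6 − 19.19 = 56.41 dB.
grinder: 99.2 − 20·log₁₀(27.8/3.8) = 99.2 − 17.29 = 81.91 dB.
compressor: 81.2 − 20·log₁₀(30.5/3.8) = 81.2 − 18.09 = 63.11 dB.
refrigeration condenser: 89.1 − 20·log₁₀(20.0/3.8) = 89.1 − 14.42 = 74.68 dB.
Σ 10^(L/10) = 1.872e+08 → L_total = 10·log₁₀(1.872e+08) = 82.72 dB.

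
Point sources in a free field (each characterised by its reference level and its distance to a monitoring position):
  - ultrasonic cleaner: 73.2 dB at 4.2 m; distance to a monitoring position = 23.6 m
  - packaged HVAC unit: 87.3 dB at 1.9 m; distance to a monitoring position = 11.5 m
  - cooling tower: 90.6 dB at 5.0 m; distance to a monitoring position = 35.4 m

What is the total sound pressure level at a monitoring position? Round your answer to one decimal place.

Apply inverse-square spreading to bring every level to the receiver, then sum 10^(L/10).
ultrasonic cleaner: 73.2 − 20·log₁₀(23.6/4.2) = 73.2 − 14.99 = 58.21 dB.
packaged HVAC unit: 87.3 − 20·log₁₀(11.5/1.9) = 87.3 − 15.64 = 71.66 dB.
cooling tower: 90.6 − 20·log₁₀(35.4/5.0) = 90.6 − 17.00 = 73.60 dB.
Σ 10^(L/10) = 3.823e+07 → L_total = 10·log₁₀(3.823e+07) = 75.82 dB.

75.8 dB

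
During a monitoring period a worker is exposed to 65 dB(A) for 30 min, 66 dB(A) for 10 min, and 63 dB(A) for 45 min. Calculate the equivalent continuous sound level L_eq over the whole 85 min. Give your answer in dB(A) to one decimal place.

The energy average is taken in the linear domain: L_eq = 10·log₁₀[(Σ tᵢ·10^(Lᵢ/10))/T], T = 85 min.
Σ tᵢ·10^(Lᵢ/10) = 30·10^(65/10) + 10·10^(66/10) + 45·10^(63/10) = 2.245e+08.
L_eq = 10·log₁₀(2.245e+08/85) = 64.22 dB(A).

64.2 dB(A)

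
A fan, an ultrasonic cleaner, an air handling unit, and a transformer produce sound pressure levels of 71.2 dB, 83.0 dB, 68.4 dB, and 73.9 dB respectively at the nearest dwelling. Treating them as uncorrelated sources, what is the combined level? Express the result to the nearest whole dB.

For uncorrelated sources the intensities add, so convert each level to linear form, sum, and take 10·log₁₀ of the total.
Σ 10^(L/10) = 10^(71.2/10) + 10^(83.0/10) + 10^(68.4/10) + 10^(73.9/10) = 2.442e+08.
L_total = 10·log₁₀(2.442e+08) = 83.88 dB.

84 dB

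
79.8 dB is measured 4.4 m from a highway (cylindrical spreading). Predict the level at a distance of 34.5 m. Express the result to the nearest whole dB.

71 dB

Line-source attenuation: ΔL = 10·log₁₀(r₂/r₁) = 10·log₁₀(34.5/4.4) = 8.944 dB.
L₂ = 79.8 − 10·log₁₀(34.5/4.4) = 79.8 − 8.944 = 70.86 dB.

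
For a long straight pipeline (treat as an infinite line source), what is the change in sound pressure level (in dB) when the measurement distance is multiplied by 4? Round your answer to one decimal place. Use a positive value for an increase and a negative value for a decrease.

-6.0 dB

A line source loses 3 dB per doubling of distance; generally ΔL = −10·log₁₀(r₂/r₁).
ΔL = −10·log₁₀(4) = -6.02 dB.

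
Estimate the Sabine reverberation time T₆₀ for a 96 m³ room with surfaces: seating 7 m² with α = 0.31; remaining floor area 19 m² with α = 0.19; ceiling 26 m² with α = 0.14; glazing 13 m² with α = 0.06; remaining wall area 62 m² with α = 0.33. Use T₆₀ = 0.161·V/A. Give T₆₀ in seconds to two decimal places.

0.50 s

Total absorption A = 7·0.31 + 19·0.19 + 26·0.14 + 13·0.06 + 62·0.33 = 30.66 m² sabins.
T₆₀ = 0.161 × 96 / 30.66 = 0.504 s.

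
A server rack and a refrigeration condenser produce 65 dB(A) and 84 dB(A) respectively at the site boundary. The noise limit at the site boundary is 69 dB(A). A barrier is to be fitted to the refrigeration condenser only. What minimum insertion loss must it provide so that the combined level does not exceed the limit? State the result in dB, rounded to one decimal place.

Fixed contribution from the other source: Σ 10^(L/10) = 10^(65/10) = 3.162e+06 (65.00 dB(A)).
To meet 69 dB(A) overall, the treated refrigeration condenser may contribute at most 10^(69/10) − 3.162e+06 = 4.781e+06, i.e. 66.80 dB(A).
So the refrigeration condenser must be reduced from 84 to 66.80 dB(A): IL = 17.20 dB.

17.2 dB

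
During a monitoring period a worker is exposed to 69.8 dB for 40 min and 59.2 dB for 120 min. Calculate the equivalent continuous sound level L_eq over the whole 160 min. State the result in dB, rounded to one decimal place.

The energy average is taken in the linear domain: L_eq = 10·log₁₀[(Σ tᵢ·10^(Lᵢ/10))/T], T = 160 min.
Σ tᵢ·10^(Lᵢ/10) = 40·10^(69.8/10) + 120·10^(59.2/10) = 4.818e+08.
L_eq = 10·log₁₀(4.818e+08/160) = 64.79 dB.

64.8 dB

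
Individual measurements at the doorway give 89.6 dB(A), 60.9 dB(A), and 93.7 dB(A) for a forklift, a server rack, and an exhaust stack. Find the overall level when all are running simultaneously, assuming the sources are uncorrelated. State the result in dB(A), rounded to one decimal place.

Incoherent sources combine by intensity addition: L_total = 10·log₁₀(Σ 10^(L_i/10)).
Σ 10^(L/10) = 10^(89.6/10) + 10^(60.9/10) + 10^(93.7/10) = 3.257e+09.
L_total = 10·log₁₀(3.257e+09) = 95.13 dB(A).

95.1 dB(A)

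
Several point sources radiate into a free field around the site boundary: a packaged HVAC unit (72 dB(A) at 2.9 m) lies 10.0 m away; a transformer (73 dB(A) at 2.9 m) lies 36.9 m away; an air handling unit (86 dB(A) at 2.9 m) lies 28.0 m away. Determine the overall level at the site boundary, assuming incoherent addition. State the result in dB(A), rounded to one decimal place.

Propagate each source to the receiver with L = L_ref − 20·log₁₀(r/r_ref), then add intensities.
packaged HVAC unit: 72 − 20·log₁₀(10.0/2.9) = 72 − 10.75 = 61.25 dB(A).
transformer: 73 − 20·log₁₀(36.9/2.9) = 73 − 22.09 = 50.91 dB(A).
air handling unit: 86 − 20·log₁₀(28.0/2.9) = 86 − 19.70 = 66.30 dB(A).
Σ 10^(L/10) = 5.727e+06 → L_total = 10·log₁₀(5.727e+06) = 67.58 dB(A).

67.6 dB(A)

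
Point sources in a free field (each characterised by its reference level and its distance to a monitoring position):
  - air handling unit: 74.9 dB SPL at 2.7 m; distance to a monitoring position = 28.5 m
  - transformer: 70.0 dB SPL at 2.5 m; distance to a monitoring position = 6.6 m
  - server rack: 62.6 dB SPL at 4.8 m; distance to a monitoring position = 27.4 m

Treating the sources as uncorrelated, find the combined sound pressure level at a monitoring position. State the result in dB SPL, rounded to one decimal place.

62.5 dB SPL

Apply inverse-square spreading to bring every level to the receiver, then sum 10^(L/10).
air handling unit: 74.9 − 20·log₁₀(28.5/2.7) = 74.9 − 20.47 = 54.43 dB SPL.
transformer: 70.0 − 20·log₁₀(6.6/2.5) = 70.0 − 8.43 = 61.57 dB SPL.
server rack: 62.6 − 20·log₁₀(27.4/4.8) = 62.6 − 15.13 = 47.47 dB SPL.
Σ 10^(L/10) = 1.768e+06 → L_total = 10·log₁₀(1.768e+06) = 62.47 dB SPL.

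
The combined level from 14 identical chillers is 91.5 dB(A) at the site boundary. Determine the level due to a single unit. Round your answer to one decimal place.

80.0 dB(A)

For N identical incoherent sources L_total = L₁ + 10·log₁₀ N, so L₁ = 91.5 − 10·log₁₀(14) = 91.5 − 11.461.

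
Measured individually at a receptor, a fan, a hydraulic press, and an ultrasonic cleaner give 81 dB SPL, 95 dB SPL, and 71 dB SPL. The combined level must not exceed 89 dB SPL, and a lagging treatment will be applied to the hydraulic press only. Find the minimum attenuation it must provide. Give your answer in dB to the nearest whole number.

7 dB

Everything except the hydraulic press sums to 10^(81/10) + 10^(71/10) = 1.385e+08 in linear terms, 81.41 dB SPL.
To meet 89 dB SPL overall, the treated hydraulic press may contribute at most 10^(89/10) − 1.385e+08 = 6.558e+08, i.e. 88.17 dB SPL.
So the hydraulic press must be reduced from 95 to 88.17 dB SPL: IL = 6.83 dB.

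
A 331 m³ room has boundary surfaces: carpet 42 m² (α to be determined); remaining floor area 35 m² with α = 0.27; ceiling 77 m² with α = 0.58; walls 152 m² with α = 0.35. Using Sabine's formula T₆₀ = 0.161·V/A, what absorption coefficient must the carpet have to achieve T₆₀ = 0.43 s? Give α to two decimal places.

0.40

From T₆₀ = 0.161·V/A, the target T₆₀ = 0.43 s needs A = 0.161·331/0.43 = 123.93 m².
Absorption from the other surfaces = 35·0.27 + 77·0.58 + 152·0.35 = 107.31 m², so the carpet must supply 16.62 m² over 42 m².
α = 16.62/42 = 0.396.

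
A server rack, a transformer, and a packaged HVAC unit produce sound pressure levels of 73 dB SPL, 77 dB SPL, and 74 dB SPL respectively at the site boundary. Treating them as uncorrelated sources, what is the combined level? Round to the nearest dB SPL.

80 dB SPL

Incoherent sources combine by intensity addition: L_total = 10·log₁₀(Σ 10^(L_i/10)).
Σ 10^(L/10) = 10^(73/10) + 10^(77/10) + 10^(74/10) = 9.519e+07.
L_total = 10·log₁₀(9.519e+07) = 79.79 dB SPL.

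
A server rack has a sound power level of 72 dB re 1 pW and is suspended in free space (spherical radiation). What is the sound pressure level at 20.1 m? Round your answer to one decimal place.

34.9 dB

Free-field spherical radiation: L_p = L_w − 10·log₁₀(4π·r²), r = 20.1 m.
4π·r² = 5077 m², 10·log₁₀ of that is 37.056 dB.
L_p = 72 − 37.056 = 34.94 dB.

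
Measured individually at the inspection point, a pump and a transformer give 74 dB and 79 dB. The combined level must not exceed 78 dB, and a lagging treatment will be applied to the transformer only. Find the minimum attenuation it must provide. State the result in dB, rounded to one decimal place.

3.2 dB

Fixed contribution from the other source: Σ 10^(L/10) = 10^(74/10) = 2.512e+07 (74.00 dB).
To meet 78 dB overall, the treated transformer may contribute at most 10^(78/10) − 2.512e+07 = 3.798e+07, i.e. 75.80 dB.
So the transformer must be reduced from 79 to 75.80 dB: IL = 3.20 dB.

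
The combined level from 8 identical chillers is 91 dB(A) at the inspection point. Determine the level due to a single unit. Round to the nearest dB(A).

8 equal contributions raise the level by 10·log₁₀ 8 = 9.031 dB, so each unit alone gives 91 − 9.031.

82 dB(A)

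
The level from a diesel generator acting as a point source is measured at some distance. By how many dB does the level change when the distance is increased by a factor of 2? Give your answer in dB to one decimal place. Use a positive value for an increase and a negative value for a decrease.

-6.0 dB

Point-source spreading: ΔL = −20·log₁₀(r₂/r₁).
ΔL = −20·log₁₀(2) = -6.02 dB.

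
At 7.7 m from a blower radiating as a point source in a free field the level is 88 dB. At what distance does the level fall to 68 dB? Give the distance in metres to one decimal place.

For a point source L₁ − L₂ = 20·log₁₀(r₂/r₁), so r₂ = r₁·10^((L₁−L₂)/20).
r₂ = 7.7·10^((88−68)/20) = 7.7·10^(20.0/20) = 77.00 m.

77.0 m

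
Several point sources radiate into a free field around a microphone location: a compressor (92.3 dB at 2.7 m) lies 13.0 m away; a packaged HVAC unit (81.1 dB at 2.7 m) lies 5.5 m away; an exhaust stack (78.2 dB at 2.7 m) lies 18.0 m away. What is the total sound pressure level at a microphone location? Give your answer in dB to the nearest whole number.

Propagate each source to the receiver with L = L_ref − 20·log₁₀(r/r_ref), then add intensities.
compressor: 92.3 − 20·log₁₀(13.0/2.7) = 92.3 − 13.65 = 78.65 dB.
packaged HVAC unit: 81.1 − 20·log₁₀(5.5/2.7) = 81.1 − 6.18 = 74.92 dB.
exhaust stack: 78.2 − 20·log₁₀(18.0/2.7) = 78.2 − 16.48 = 61.72 dB.
Σ 10^(L/10) = 1.058e+08 → L_total = 10·log₁₀(1.058e+08) = 80.24 dB.

80 dB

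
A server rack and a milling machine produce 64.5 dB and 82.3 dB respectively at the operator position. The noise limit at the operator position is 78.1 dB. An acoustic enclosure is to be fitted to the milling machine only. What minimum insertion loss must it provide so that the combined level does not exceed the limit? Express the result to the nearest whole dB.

Fixed contribution from the other source: Σ 10^(L/10) = 10^(64.5/10) = 2.818e+06 (64.50 dB).
The limit corresponds to 10^(78.1/10) = 6.457e+07; subtracting the fixed part leaves 6.175e+07 for the milling machine, i.e. 77.91 dB.
Required insertion loss = 82.3 − 77.91 = 4.39 dB.

4 dB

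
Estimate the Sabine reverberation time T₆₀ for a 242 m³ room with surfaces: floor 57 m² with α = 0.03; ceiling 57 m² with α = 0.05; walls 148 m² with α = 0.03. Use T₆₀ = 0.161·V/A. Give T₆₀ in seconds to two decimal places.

4.33 s

Total absorption A = 57·0.03 + 57·0.05 + 148·0.03 = 9.00 m² sabins.
T₆₀ = 0.161·V/A = 0.161·242/9.00 = 4.329 s.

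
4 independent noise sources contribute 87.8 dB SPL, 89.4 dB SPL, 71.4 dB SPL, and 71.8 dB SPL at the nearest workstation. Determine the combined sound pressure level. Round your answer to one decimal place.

Incoherent sources combine by intensity addition: L_total = 10·log₁₀(Σ 10^(L_i/10)).
Σ 10^(L/10) = 10^(87.8/10) + 10^(89.4/10) + 10^(71.4/10) + 10^(71.8/10) = 1.502e+09.
L_total = 10·log₁₀(1.502e+09) = 91.77 dB SPL.

91.8 dB SPL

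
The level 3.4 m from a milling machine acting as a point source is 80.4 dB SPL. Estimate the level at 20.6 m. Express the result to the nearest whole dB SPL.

Point-source attenuation: ΔL = 20·log₁₀(r₂/r₁) = 20·log₁₀(20.6/3.4) = 15.648 dB.
L₂ = 80.4 − 20·log₁₀(20.6/3.4) = 80.4 − 15.648 = 64.75 dB SPL.

65 dB SPL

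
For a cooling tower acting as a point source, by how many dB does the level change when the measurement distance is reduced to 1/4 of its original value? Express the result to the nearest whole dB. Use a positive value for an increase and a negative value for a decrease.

Point-source spreading: ΔL = −20·log₁₀(r₂/r₁).
ΔL = −20·log₁₀(0.25) = +12.04 dB.

+12 dB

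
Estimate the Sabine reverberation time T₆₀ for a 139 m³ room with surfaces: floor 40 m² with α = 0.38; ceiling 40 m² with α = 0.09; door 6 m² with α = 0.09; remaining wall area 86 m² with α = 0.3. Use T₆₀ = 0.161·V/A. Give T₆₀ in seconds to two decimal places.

Summing Sᵢαᵢ: 40·0.38 + 40·0.09 + 6·0.09 + 86·0.3 = 45.14 m².
T₆₀ = 0.161·V/A = 0.161·139/45.14 = 0.496 s.

0.50 s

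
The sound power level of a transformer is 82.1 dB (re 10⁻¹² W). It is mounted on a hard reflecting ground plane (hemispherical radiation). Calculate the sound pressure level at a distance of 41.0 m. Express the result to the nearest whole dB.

The power spreads over a hemisphere of area 2π·r², so L_p = L_w − 10·log₁₀(2π·r²).
2π·r² = 1.056e+04 m², 10·log₁₀ of that is 40.237 dB.
L_p = 82.1 − 40.237 = 41.86 dB.

42 dB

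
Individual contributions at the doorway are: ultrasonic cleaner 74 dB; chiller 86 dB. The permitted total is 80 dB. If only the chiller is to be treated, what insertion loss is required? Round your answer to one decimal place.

Fixed contribution from the other source: Σ 10^(L/10) = 10^(74/10) = 2.512e+07 (74.00 dB).
To meet 80 dB overall, the treated chiller may contribute at most 10^(80/10) − 2.512e+07 = 7.488e+07, i.e. 78.74 dB.
Required insertion loss = 86 − 78.74 = 7.26 dB.

7.3 dB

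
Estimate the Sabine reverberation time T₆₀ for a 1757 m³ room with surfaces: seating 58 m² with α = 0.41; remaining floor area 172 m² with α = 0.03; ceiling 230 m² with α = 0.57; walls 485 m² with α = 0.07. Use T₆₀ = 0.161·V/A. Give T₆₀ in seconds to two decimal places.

Summing Sᵢαᵢ: 58·0.41 + 172·0.03 + 230·0.57 + 485·0.07 = 193.99 m².
T₆₀ = 0.161 × 1757 / 193.99 = 1.458 s.

1.46 s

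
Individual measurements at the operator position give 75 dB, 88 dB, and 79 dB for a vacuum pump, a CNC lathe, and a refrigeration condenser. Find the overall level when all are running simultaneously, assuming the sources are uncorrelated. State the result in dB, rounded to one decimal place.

88.7 dB

For uncorrelated sources the intensities add, so convert each level to linear form, sum, and take 10·log₁₀ of the total.
Σ 10^(L/10) = 10^(75/10) + 10^(88/10) + 10^(79/10) = 7.420e+08.
L_total = 10·log₁₀(7.420e+08) = 88.70 dB.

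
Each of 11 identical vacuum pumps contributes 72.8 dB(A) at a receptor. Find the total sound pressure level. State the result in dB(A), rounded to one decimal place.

83.2 dB(A)

With 11 equal, uncorrelated contributions the intensity is 11× that of one unit, giving a rise of 10·log₁₀ 11.
L_total = 72.8 + 10·log₁₀(11) = 72.8 + 10.414 = 83.21 dB(A).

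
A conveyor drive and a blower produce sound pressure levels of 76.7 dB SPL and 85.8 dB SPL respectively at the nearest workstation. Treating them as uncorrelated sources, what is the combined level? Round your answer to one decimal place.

For uncorrelated sources the intensities add, so convert each level to linear form, sum, and take 10·log₁₀ of the total.
Σ 10^(L/10) = 10^(76.7/10) + 10^(85.8/10) = 4.270e+08.
L_total = 10·log₁₀(4.270e+08) = 86.30 dB SPL.

86.3 dB SPL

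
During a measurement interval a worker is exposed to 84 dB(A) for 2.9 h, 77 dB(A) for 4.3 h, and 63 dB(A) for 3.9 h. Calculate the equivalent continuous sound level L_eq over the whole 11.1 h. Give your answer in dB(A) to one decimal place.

79.3 dB(A)

Weight each interval's intensity by its duration and average over T = 11.1 h:
Σ tᵢ·10^(Lᵢ/10) = 2.9·10^(84/10) + 4.3·10^(77/10) + 3.9·10^(63/10) = 9.517e+08.
L_eq = 10·log₁₀(9.517e+08/11.1) = 79.33 dB(A).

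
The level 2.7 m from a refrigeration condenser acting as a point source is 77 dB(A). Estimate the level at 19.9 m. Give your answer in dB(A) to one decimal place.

For a point source, L₂ = L₁ − 20·log₁₀(r₂/r₁).
L₂ = 77 − 20·log₁₀(19.9/2.7) = 77 − 17.350 = 59.65 dB(A).

59.7 dB(A)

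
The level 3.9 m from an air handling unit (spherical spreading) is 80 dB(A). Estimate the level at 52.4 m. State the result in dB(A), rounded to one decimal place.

57.4 dB(A)

Point-source attenuation: ΔL = 20·log₁₀(r₂/r₁) = 20·log₁₀(52.4/3.9) = 22.565 dB.
L₂ = 80 − 20·log₁₀(52.4/3.9) = 80 − 22.565 = 57.43 dB(A).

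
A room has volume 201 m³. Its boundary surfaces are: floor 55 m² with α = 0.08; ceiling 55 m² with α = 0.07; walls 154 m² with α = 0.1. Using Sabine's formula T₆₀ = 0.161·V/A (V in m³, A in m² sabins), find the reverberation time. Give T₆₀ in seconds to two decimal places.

1.37 s

A = Σ Sᵢαᵢ = 55·0.08 + 55·0.07 + 154·0.1 = 23.65 m².
T₆₀ = 0.161·V/A = 0.161·201/23.65 = 1.368 s.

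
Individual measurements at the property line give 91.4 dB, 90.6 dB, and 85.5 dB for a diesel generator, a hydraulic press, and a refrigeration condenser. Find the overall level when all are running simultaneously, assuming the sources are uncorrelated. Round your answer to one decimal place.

Incoherent sources combine by intensity addition: L_total = 10·log₁₀(Σ 10^(L_i/10)).
Σ 10^(L/10) = 10^(91.4/10) + 10^(90.6/10) + 10^(85.5/10) = 2.883e+09.
L_total = 10·log₁₀(2.883e+09) = 94.60 dB.

94.6 dB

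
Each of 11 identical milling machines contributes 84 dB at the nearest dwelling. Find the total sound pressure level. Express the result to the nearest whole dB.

With 11 equal, uncorrelated contributions the intensity is 11× that of one unit, giving a rise of 10·log₁₀ 11.
L_total = 84 + 10·log₁₀(11) = 84 + 10.414 = 94.41 dB.

94 dB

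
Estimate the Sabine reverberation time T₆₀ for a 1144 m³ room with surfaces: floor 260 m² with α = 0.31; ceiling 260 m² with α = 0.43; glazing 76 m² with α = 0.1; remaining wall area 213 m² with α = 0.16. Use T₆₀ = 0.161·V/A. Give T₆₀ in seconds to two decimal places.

Summing Sᵢαᵢ: 260·0.31 + 260·0.43 + 76·0.1 + 213·0.16 = 234.08 m².
T₆₀ = 0.161·V/A = 0.161·1144/234.08 = 0.787 s.

0.79 s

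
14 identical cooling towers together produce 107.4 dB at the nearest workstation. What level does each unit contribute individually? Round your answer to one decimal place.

95.9 dB

14 equal contributions raise the level by 10·log₁₀ 14 = 11.461 dB, so each unit alone gives 107.4 − 11.461.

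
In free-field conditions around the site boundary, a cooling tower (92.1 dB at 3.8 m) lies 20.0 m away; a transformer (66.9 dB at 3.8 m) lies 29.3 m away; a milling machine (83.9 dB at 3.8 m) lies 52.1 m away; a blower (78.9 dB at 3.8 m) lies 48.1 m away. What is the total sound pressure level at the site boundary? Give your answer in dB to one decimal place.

77.8 dB

Apply inverse-square spreading to bring every level to the receiver, then sum 10^(L/10).
cooling tower: 92.1 − 20·log₁₀(20.0/3.8) = 92.1 − 14.42 = 77.68 dB.
transformer: 66.9 − 20·log₁₀(29.3/3.8) = 66.9 − 17.74 = 49.16 dB.
milling machine: 83.9 − 20·log₁₀(52.1/3.8) = 83.9 − 22.74 = 61.16 dB.
blower: 78.9 − 20·log₁₀(48.1/3.8) = 78.9 − 22.05 = 56.85 dB.
Σ 10^(L/10) = 6.042e+07 → L_total = 10·log₁₀(6.042e+07) = 77.81 dB.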